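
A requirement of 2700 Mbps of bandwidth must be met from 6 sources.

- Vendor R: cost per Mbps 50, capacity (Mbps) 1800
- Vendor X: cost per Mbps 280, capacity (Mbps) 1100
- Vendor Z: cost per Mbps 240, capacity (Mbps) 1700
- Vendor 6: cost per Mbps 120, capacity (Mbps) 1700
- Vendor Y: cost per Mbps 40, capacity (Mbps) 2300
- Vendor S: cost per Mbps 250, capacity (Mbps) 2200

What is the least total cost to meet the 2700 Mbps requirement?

112000

Cheapest first:
Vendor Y (40): use full 2300 → 400 Mbps to go.
Vendor R (50): take the remaining 400 → done.
Vendor 6, Vendor Z, Vendor S, Vendor X: unused.
Cost = 2300×40 + 400×50 = 112000.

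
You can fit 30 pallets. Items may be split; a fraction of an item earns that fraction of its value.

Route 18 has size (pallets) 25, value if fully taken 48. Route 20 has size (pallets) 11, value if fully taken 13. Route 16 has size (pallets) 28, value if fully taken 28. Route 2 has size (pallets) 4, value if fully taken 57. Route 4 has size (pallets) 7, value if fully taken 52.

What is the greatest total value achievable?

Sort by value density: Route 2 57/4≈14.2, Route 4 52/7≈7.43, Route 18 48/25≈1.92, Route 20 13/11≈1.18, Route 16 28/28≈1.
Route 2: take in full, 4 pallets for value 57 ; 26 left.
Take all of Route 4 (7 pallets, value 52) ; 19 pallets left.
19 pallets left: a 19/25 share of Route 18 gives 48×19/25 = 36.48.
Total value = 145.48.

145.48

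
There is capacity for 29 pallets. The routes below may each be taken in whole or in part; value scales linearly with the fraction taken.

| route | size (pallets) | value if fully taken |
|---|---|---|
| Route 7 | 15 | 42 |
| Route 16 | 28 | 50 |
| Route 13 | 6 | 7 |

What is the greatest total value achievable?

67

Sort by value density: Route 7 42/15≈2.8, Route 16 50/28≈1.79, Route 13 7/6≈1.17.
Route 7: take in full, 15 pallets for value 42 → 14 left.
14 pallets left: a 14/28 share of Route 16 gives 50×14/28 = 25.
Total value = 67.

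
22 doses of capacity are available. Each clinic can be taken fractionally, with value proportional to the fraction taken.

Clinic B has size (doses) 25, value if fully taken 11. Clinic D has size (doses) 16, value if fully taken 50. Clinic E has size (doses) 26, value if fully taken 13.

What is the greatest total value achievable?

53

Best value per unit of size first: Clinic D 50/16≈3.12, Clinic E 13/26≈0.5, Clinic B 11/25≈0.44.
Take all of Clinic D (16 doses, value 50) — 6 doses left.
Fill the last 6 doses with part of Clinic E: 6/26 of it earns 3.
Total value = 53.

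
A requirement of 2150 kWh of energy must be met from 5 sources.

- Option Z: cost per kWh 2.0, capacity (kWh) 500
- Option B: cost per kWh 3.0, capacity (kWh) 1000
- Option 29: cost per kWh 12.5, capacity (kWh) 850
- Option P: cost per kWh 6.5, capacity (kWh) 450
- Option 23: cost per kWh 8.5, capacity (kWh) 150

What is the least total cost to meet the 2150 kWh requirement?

Fill from the cheapest source first.
Option Z (2.0): use full 500 → 1650 kWh to go.
Option B at 3.0: take all 1000 kWh → 650 still needed.
Option P at 6.5: take all 450 kWh → 200 still needed.
Option 23 (8.5): use full 150 → 50 kWh to go.
Option 29 (12.5): take the remaining 50 → done.
Cost = 500×2.0 + 1000×3.0 + 450×6.5 + 150×8.5 + 50×12.5 = 8825.

8825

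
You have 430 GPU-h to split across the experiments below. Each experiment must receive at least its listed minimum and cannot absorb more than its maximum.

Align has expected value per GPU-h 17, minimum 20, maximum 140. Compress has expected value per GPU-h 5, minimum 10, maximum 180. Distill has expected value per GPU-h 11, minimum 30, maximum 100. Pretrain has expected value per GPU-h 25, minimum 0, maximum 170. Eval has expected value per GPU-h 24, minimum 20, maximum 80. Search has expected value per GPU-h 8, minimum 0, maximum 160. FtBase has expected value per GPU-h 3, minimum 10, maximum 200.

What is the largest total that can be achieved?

Meeting every minimum uses 20+10+30+0+20+0+10 = 90 GPU-h, leaving 340.
Rank by expected value per GPU-h: Pretrain 25 > Eval 24 > Align 17 > Distill 11 > Search 8 > Compress 5 > FtBase 3.
Pretrain takes 170 more to reach its cap of 170 — 170 left.
Eval: +60 to 80 (cap) — 110 left.
Align: +110 (room for 120) → 130. Pool exhausted.
Total = 17×130 + 5×10 + 11×30 + 25×170 + 24×80 + 3×10 = 8790.

8790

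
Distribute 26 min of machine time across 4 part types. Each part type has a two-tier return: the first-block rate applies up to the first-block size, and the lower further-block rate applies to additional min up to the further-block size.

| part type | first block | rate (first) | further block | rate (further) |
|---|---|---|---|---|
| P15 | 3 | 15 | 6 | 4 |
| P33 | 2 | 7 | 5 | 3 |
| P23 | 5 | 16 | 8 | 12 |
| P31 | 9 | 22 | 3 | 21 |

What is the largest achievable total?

Rank every tier by rate: P31/tier1 22 > P31/tier2 21 > P23/tier1 16 > P15/tier1 15 > P23/tier2 12 > P33/tier1 7 > P15/tier2 4 > P33/tier2 3.
P31/tier1 (22): +9 ; 17 left.
P31 tier2 at 21: fill all 3 ; 14 left.
Fill P23 tier1 block (5 at 16) ; 9 left.
P15/tier1 (15): +3 ; 6 left.
6 remain; put them into P23 tier2 at 12.
Total = 22×9 + 21×3 + 16×5 + 15×3 + 12×6 = 458.

458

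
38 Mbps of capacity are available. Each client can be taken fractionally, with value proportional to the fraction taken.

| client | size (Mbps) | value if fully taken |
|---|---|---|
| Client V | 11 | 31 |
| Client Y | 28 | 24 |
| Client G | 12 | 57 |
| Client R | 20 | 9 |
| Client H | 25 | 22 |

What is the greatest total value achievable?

Sort by value density: Client G 57/12≈4.75, Client V 31/11≈2.82, Client H 22/25≈0.88, Client Y 24/28≈0.857, Client R 9/20≈0.45.
Take all of Client G (12 Mbps, value 57) — 26 Mbps left.
Client V: take in full, 11 Mbps for value 31 — 15 left.
15 Mbps left: a 15/25 share of Client H gives 22×15/25 = 13.2.
Total value = 101.2.

101.2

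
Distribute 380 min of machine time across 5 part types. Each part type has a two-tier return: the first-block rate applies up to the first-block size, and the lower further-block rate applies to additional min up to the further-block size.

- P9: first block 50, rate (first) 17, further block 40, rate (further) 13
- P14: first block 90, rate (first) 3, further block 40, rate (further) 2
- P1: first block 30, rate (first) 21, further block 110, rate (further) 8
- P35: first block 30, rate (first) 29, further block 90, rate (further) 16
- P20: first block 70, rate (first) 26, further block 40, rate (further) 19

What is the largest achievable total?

Treat each block as its own option and order by rate: P35/T1 29 > P20/T1 26 > P1/T1 21 > P20/T2 19 > P9/T1 17 > P35/T2 16 > P9/T2 13 > P1/T2 8 > P14/T1 3 > P14/T2 2.
P35/T1 (29): +30 — 350 left.
P20 T1 at 26: fill all 70 — 280 left.
Fill P1 T1 block (30 at 21) — 250 left.
P20/T2 (19): +40 — 210 left.
P9 T1 at 17: fill all 50 — 160 left.
P35 T2 at 16: fill all 90 — 70 left.
Fill P9 T2 block (40 at 13) — 30 left.
P1/T2: +30 of 110 at 8; pool empty.
Total = 29×30 + 26×70 + 21×30 + 19×40 + 17×50 + 16×90 + 13×40 + 8×30 = 7130.

7130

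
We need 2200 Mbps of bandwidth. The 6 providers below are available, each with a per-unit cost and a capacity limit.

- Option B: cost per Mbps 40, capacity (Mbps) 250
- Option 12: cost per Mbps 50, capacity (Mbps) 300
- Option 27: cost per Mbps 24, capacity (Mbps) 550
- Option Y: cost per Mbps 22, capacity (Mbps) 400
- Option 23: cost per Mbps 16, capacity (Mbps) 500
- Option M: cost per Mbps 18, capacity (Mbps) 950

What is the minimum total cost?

Use providers in increasing cost order.
Option 23 at 16: take all 500 Mbps ; 1700 still needed.
Option M (18): use full 950 ; 750 Mbps to go.
Option Y at 22: take all 400 Mbps ; 350 still needed.
Take 350 from Option 27 at 24 to finish.
Option B, Option 12: unused.
Cost = 500×16 + 950×18 + 400×22 + 350×24 = 42300.

42300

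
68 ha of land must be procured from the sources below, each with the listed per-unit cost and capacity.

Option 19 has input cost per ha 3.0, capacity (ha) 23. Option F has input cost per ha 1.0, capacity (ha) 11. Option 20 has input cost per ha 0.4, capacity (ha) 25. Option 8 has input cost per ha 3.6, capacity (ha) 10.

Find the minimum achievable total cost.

Fill from the cheapest source first.
Option 20 (0.4): use full 25 → 43 ha to go.
Option F at 1.0: take all 11 ha → 32 still needed.
Option 19 at 3.0: take all 23 ha → 9 still needed.
Option 8 at 3.6: take 9 of its 10 → requirement met.
Cost = 25×0.4 + 11×1.0 + 23×3.0 + 9×3.6 = 122.4.

122.4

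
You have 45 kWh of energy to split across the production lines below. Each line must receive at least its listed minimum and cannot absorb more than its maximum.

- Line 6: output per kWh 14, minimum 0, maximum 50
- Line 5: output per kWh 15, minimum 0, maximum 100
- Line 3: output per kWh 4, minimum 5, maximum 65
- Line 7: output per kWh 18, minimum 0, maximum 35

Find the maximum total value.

725

Meeting every minimum uses 0+0+5+0 = 5 kWh, leaving 40.
Rank by output per kWh: Line 7 18 > Line 5 15 > Line 6 14 > Line 3 4.
Line 7 takes 35 more to reach its cap of 35 — 5 left.
Line 5: +5 (room for 100) → 5. Pool exhausted.
Total = 15×5 + 4×5 + 18×35 = 725.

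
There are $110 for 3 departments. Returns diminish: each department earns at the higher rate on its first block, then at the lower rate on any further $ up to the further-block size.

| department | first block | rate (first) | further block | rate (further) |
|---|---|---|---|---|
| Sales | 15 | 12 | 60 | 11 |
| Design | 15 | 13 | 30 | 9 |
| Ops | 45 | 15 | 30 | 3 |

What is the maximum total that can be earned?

Rank every tier by rate: Ops/first 15 > Design/first 13 > Sales/first 12 > Sales/second 11 > Design/second 9 > Ops/second 3.
Ops/first (15): +45 → 65 left.
Design first at 13: fill all 15 → 50 left.
Sales/first (12): +15 → 35 left.
Sales second at 11: only 35 left, fill 35.
Total = 15×45 + 13×15 + 12×15 + 11×35 = 1435.

1435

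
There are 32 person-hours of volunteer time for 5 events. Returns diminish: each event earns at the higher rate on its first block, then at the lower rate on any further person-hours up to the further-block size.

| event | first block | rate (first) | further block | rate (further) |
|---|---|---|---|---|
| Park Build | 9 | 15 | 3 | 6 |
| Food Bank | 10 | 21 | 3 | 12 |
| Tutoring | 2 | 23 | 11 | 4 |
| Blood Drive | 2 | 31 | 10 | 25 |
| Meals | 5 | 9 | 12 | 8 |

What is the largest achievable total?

Treat each block as its own option and order by rate: Blood Drive/T1 31 > Blood Drive/T2 25 > Tutoring/T1 23 > Food Bank/T1 21 > Park Build/T1 15 > Food Bank/T2 12 > Meals/T1 9 > Meals/T2 8 > Park Build/T2 6 > Tutoring/T2 4.
Blood Drive T1 at 31: fill all 2 → 30 left.
Blood Drive T2 at 25: fill all 10 → 20 left.
Tutoring T1 at 23: fill all 2 → 18 left.
Food Bank/T1 (21): +10 → 8 left.
Park Build T1 at 15: only 8 left, fill 8.
Total = 31×2 + 25×10 + 23×2 + 21×10 + 15×8 = 688.

688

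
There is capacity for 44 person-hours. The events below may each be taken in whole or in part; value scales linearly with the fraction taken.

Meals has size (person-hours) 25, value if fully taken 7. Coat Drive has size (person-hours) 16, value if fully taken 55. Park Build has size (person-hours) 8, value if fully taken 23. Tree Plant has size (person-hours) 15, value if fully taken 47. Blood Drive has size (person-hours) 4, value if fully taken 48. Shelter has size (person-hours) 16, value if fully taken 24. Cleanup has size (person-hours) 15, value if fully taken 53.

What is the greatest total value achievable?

Best value per unit of size first: Blood Drive 48/4≈12, Cleanup 53/15≈3.53, Coat Drive 55/16≈3.44, Tree Plant 47/15≈3.13, Park Build 23/8≈2.88, Shelter 24/16≈1.5, Meals 7/25≈0.28.
Take all of Blood Drive (4 person-hours, value 48) — 40 person-hours left.
Take all of Cleanup (15 person-hours, value 53) — 25 person-hours left.
Coat Drive: take in full, 16 person-hours for value 55 — 9 left.
Only 9 person-hours remain; take 9/15 of Tree Plant for value 47×9/15 = 28.2.
Total value = 184.2.

184.2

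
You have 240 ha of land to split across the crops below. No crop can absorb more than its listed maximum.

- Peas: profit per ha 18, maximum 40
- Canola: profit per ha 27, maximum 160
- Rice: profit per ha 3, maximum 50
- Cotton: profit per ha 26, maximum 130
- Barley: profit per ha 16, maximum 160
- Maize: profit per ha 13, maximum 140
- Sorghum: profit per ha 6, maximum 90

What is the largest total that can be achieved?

6400

Highest profit per ha first: Canola 27 > Cotton 26 > Peas 18 > Barley 16 > Maize 13 > Sorghum 6 > Rice 3.
Canola: +160 to 160 (cap) ; 80 left.
Cotton: +80 (room for 130) → 80. Pool exhausted.
Total = 27×160 + 26×80 = 6400.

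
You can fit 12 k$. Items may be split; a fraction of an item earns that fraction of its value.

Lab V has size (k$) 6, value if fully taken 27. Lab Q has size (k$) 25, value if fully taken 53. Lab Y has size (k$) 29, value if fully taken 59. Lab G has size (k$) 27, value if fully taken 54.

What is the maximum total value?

39.72

Best value per unit of size first: Lab V 27/6≈4.5, Lab Q 53/25≈2.12, Lab Y 59/29≈2.03, Lab G 54/27≈2.
Lab V: take in full, 6 k$ for value 27 — 6 left.
Fill the last 6 k$ with part of Lab Q: 6/25 of it earns 12.72.
Total value = 39.72.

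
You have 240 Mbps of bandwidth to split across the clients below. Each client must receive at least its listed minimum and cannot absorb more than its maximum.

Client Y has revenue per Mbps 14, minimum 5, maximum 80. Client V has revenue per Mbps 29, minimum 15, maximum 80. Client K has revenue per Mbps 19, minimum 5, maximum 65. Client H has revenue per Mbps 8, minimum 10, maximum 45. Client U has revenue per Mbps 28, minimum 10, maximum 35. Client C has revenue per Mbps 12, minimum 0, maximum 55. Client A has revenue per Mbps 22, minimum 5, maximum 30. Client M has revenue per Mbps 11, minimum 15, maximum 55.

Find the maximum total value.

Meeting every minimum uses 5+15+5+10+10+0+5+15 = 65 Mbps, leaving 175.
Highest revenue per Mbps first: Client V 29 > Client U 28 > Client A 22 > Client K 19 > Client Y 14 > Client C 12 > Client M 11 > Client H 8.
Give Client V 65 more to hit its cap of 80 → 110 left.
Client U takes 25 more to reach its cap of 35 → 85 left.
Client A: +25 to 30 (cap) → 60 left.
Client K takes 60 more to reach its cap of 65 → 0 left.
Total = 14×5 + 29×80 + 19×65 + 8×10 + 28×35 + 22×30 + 11×15 = 5510.

5510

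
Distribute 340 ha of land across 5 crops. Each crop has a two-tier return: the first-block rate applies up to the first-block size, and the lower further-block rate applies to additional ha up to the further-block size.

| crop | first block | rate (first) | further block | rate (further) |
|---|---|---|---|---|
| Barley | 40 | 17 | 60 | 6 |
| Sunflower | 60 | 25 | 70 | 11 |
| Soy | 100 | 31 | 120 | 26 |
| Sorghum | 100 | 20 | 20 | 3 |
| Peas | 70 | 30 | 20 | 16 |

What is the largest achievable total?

Rank every tier by rate: Soy/T1 31 > Peas/T1 30 > Soy/T2 26 > Sunflower/T1 25 > Sorghum/T1 20 > Barley/T1 17 > Peas/T2 16 > Sunflower/T2 11 > Barley/T2 6 > Sorghum/T2 3.
Soy T1 at 31: fill all 100 → 240 left.
Fill Peas T1 block (70 at 30) → 170 left.
Soy T2 at 26: fill all 120 → 50 left.
Sunflower/T1: +50 of 60 at 25; pool empty.
Total = 31×100 + 30×70 + 26×120 + 25×50 = 9570.

9570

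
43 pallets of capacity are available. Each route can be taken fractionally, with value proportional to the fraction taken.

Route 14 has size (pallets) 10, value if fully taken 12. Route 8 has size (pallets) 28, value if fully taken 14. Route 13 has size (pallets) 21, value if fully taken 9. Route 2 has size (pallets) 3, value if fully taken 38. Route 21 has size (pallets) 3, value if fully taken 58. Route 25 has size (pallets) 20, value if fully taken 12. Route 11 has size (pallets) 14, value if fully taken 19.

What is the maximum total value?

Sort by value density: Route 21 58/3≈19.3, Route 2 38/3≈12.7, Route 11 19/14≈1.36, Route 14 12/10≈1.2, Route 25 12/20≈0.6, Route 8 14/28≈0.5, Route 13 9/21≈0.429.
Take all of Route 21 (3 pallets, value 58) — 40 pallets left.
Take all of Route 2 (3 pallets, value 38) — 37 pallets left.
Take all of Route 11 (14 pallets, value 19) — 23 pallets left.
All 10 pallets of Route 14 fit (value 12) — 13 remain.
13 pallets left: a 13/20 share of Route 25 gives 12×13/20 = 7.8.
Total value = 134.8.

134.8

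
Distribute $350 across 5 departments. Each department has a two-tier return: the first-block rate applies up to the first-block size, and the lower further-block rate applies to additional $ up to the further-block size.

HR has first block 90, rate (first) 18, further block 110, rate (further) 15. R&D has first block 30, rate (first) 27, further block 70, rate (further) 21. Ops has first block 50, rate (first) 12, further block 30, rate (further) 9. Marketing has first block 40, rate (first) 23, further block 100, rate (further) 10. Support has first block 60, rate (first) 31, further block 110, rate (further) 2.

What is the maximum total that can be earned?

Order all 10 blocks by rate: Support/first 31 > R&D/first 27 > Marketing/first 23 > R&D/second 21 > HR/first 18 > HR/second 15 > Ops/first 12 > Marketing/second 10 > Ops/second 9 > Support/second 2.
Fill Support first block (60 at 31) — 290 left.
R&D/first (27): +30 — 260 left.
Marketing first at 23: fill all 40 — 220 left.
R&D/second (21): +70 — 150 left.
HR/first (18): +90 — 60 left.
HR/second: +60 of 110 at 15; pool empty.
Total = 31×60 + 27×30 + 23×40 + 21×70 + 18×90 + 15×60 = 7580.

7580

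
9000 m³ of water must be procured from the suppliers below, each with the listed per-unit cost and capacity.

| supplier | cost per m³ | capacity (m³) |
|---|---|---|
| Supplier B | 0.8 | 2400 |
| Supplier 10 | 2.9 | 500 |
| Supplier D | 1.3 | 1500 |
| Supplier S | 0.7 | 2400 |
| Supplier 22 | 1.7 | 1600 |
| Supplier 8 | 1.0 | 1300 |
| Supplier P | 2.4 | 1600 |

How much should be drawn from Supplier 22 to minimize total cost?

1400

Fill from the cheapest supplier first.
Take 2400 from Supplier S at 0.7 ; need 6600 more.
Supplier B (0.8): use full 2400 ; 4200 m³ to go.
Supplier 8 (1.0): use full 1300 ; 2900 m³ to go.
Take 1500 from Supplier D at 1.3 ; need 1400 more.
Supplier 22 at 1.7: take 1400 of its 1600 ; requirement met.
Supplier P, Supplier 10: unused.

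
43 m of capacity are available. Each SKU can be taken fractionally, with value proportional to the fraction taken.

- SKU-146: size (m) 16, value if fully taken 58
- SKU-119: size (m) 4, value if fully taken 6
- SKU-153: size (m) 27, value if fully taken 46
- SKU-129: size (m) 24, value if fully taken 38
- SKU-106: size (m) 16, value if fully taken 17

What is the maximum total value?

104

Rank by value-to-size ratio: SKU-146 58/16≈3.62, SKU-153 46/27≈1.7, SKU-129 38/24≈1.58, SKU-119 6/4≈1.5, SKU-106 17/16≈1.06.
Take all of SKU-146 (16 m, value 58) — 27 m left.
Take all of SKU-153 (27 m, value 46) — 0 m left.
Total value = 104.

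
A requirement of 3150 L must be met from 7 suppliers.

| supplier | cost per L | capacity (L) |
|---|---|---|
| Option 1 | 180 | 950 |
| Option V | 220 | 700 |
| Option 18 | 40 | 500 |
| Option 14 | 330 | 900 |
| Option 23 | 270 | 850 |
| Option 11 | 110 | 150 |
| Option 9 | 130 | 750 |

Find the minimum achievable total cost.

486000

Use suppliers in increasing cost order.
Option 18 (40): use full 500 → 2650 L to go.
Option 11 at 110: take all 150 L → 2500 still needed.
Option 9 at 130: take all 750 L → 1750 still needed.
Option 1 at 180: take all 950 L → 800 still needed.
Take 700 from Option V at 220 → need 100 more.
Option 23 (270): take the remaining 100 → done.
Option 14: unused.
Cost = 500×40 + 150×110 + 750×130 + 950×180 + 700×220 + 100×270 = 486000.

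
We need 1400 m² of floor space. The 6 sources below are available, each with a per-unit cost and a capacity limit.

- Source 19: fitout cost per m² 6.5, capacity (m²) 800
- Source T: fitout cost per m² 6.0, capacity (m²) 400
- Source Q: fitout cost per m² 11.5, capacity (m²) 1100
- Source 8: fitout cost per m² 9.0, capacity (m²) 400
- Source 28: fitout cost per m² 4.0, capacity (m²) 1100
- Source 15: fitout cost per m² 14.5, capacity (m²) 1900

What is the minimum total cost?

Cheapest first:
Source 28 (4.0): use full 1100 → 300 m² to go.
Take 300 from Source T at 6.0 to finish.
Source 19, Source 8, Source Q, Source 15: unused.
Cost = 1100×4.0 + 300×6.0 = 6200.

6200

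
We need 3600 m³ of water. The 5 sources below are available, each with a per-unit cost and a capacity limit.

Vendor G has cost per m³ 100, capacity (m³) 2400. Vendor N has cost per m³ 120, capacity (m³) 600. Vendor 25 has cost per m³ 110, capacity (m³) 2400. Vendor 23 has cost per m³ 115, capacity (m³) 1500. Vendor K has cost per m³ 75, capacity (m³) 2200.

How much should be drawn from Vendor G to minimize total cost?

1400

Fill from the cheapest source first.
Vendor K (75): use full 2200 ; 1400 m³ to go.
Vendor G (100): take the remaining 1400 ; done.
Vendor 25, Vendor 23, Vendor N: unused.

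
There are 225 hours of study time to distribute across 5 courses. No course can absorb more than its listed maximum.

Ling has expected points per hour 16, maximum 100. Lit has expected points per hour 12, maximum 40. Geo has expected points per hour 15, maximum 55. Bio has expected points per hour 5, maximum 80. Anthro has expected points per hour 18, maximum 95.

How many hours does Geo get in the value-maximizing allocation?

Rank by expected points per hour: Anthro 18 > Ling 16 > Geo 15 > Lit 12 > Bio 5.
Anthro takes 95 to reach its cap of 95 → 130 left.
Ling takes 100 to reach its cap of 100 → 30 left.
Geo: +30 (room for 55) → 30. Pool exhausted.

30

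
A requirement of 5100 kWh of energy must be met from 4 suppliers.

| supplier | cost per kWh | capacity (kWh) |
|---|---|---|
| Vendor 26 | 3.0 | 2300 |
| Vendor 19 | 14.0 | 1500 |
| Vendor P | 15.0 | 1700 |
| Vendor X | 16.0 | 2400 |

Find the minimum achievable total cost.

47400

Fill from the cheapest supplier first.
Vendor 26 (3.0): use full 2300 — 2800 kWh to go.
Vendor 19 (14.0): use full 1500 — 1300 kWh to go.
Vendor P at 15.0: take 1300 of its 1700 — requirement met.
Vendor X: unused.
Cost = 2300×3.0 + 1500×14.0 + 1300×15.0 = 47400.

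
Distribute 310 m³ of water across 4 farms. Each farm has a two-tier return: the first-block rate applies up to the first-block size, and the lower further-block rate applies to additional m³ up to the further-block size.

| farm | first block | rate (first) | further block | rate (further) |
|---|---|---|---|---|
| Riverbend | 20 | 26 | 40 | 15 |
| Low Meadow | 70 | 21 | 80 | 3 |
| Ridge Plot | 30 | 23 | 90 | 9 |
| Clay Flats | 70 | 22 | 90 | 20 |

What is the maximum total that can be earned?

Rank every tier by rate: Riverbend/first 26 > Ridge Plot/first 23 > Clay Flats/first 22 > Low Meadow/first 21 > Clay Flats/second 20 > Riverbend/second 15 > Ridge Plot/second 9 > Low Meadow/second 3.
Riverbend first at 26: fill all 20 — 290 left.
Fill Ridge Plot first block (30 at 23) — 260 left.
Clay Flats first at 22: fill all 70 — 190 left.
Low Meadow first at 21: fill all 70 — 120 left.
Clay Flats/second (20): +90 — 30 left.
Riverbend second at 15: only 30 left, fill 30.
Total = 26×20 + 23×30 + 22×70 + 21×70 + 20×90 + 15×30 = 6470.

6470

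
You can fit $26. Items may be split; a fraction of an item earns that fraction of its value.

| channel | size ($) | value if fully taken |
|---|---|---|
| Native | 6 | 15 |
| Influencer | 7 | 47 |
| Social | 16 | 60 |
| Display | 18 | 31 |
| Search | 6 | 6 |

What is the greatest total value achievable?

Rank by value-to-size ratio: Influencer 47/7≈6.71, Social 60/16≈3.75, Native 15/6≈2.5, Display 31/18≈1.72, Search 6/6≈1.
Influencer: take in full, 7 $ for value 47 → 19 left.
All 16 $ of Social fit (value 60) → 3 remain.
Fill the last 3 $ with part of Native: 3/6 of it earns 7.5.
Total value = 114.5.

114.5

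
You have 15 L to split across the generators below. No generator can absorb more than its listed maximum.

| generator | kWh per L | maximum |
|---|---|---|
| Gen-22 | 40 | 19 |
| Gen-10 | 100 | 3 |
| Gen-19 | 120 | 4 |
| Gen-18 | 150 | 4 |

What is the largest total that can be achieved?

1540

Rank by kWh per L: Gen-18 150 > Gen-19 120 > Gen-10 100 > Gen-22 40.
Gen-18: +4 to 4 (cap) ; 11 left.
Gen-19 takes 4 to reach its cap of 4 ; 7 left.
Gen-10 takes 3 to reach its cap of 3 ; 4 left.
Only 4 left; Gen-22 takes them to reach 4.
Total = 40×4 + 100×3 + 120×4 + 150×4 = 1540.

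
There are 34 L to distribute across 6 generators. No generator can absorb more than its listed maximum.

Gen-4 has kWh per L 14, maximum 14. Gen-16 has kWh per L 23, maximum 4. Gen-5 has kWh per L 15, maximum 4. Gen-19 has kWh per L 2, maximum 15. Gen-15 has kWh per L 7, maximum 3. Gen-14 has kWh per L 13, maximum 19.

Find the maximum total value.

Order the generators by kWh per L: Gen-16 23 > Gen-5 15 > Gen-4 14 > Gen-14 13 > Gen-15 7 > Gen-19 2.
Gen-16 takes 4 to reach its cap of 4 — 30 left.
Gen-5: +4 to 4 (cap) — 26 left.
Gen-4: +14 to 14 (cap) — 12 left.
Only 12 left; Gen-14 takes them to reach 12.
Total = 14×14 + 23×4 + 15×4 + 13×12 = 504.

504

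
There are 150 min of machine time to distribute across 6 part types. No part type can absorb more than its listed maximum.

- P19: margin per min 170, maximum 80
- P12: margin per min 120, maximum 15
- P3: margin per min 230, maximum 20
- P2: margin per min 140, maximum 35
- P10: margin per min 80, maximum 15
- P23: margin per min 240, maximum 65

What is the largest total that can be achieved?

31250

Highest margin per min first: P23 240 > P3 230 > P19 170 > P2 140 > P12 120 > P10 80.
P23 takes 65 to reach its cap of 65 → 85 left.
P3: +20 to 20 (cap) → 65 left.
Only 65 left; P19 takes them to reach 65.
Total = 170×65 + 230×20 + 240×65 = 31250.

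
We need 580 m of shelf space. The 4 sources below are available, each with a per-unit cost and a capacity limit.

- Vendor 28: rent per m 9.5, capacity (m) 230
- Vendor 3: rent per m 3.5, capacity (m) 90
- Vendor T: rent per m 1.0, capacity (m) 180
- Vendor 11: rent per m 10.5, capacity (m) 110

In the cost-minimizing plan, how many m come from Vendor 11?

Fill from the cheapest source first.
Vendor T (1.0): use full 180 → 400 m to go.
Take 90 from Vendor 3 at 3.5 → need 310 more.
Vendor 28 (9.5): use full 230 → 80 m to go.
Vendor 11 (10.5): take the remaining 80 → done.

80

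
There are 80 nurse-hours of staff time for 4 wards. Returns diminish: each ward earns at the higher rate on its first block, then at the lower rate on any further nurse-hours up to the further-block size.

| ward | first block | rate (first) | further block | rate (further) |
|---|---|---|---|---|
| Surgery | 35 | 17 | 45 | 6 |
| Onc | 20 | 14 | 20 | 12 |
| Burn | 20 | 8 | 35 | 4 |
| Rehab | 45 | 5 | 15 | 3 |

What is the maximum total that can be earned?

Order all 8 blocks by rate: Surgery/T1 17 > Onc/T1 14 > Onc/T2 12 > Burn/T1 8 > Surgery/T2 6 > Rehab/T1 5 > Burn/T2 4 > Rehab/T2 3.
Surgery T1 at 17: fill all 35 ; 45 left.
Fill Onc T1 block (20 at 14) ; 25 left.
Onc T2 at 12: fill all 20 ; 5 left.
Burn/T1: +5 of 20 at 8; pool empty.
Total = 17×35 + 14×20 + 12×20 + 8×5 = 1155.

1155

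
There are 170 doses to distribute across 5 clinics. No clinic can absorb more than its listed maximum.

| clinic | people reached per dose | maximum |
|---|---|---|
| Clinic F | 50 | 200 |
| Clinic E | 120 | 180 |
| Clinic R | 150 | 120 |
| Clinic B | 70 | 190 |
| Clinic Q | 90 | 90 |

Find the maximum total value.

24000

Order the clinics by people reached per dose: Clinic R 150 > Clinic E 120 > Clinic Q 90 > Clinic B 70 > Clinic F 50.
Clinic R: +120 to 120 (cap) — 50 left.
Clinic E: +50 (room for 180) → 50. Pool exhausted.
Total = 120×50 + 150×120 = 24000.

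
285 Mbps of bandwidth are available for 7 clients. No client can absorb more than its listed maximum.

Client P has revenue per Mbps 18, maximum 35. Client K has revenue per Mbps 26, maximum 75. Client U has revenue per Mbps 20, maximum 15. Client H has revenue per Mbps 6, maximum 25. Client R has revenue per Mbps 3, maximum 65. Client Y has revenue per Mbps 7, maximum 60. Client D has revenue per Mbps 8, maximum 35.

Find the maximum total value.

3850

Rank by revenue per Mbps: Client K 26 > Client U 20 > Client P 18 > Client D 8 > Client Y 7 > Client H 6 > Client R 3.
Client K takes 75 to reach its cap of 75 — 210 left.
Client U takes 15 to reach its cap of 15 — 195 left.
Client P: +35 to 35 (cap) — 160 left.
Client D: +35 to 35 (cap) — 125 left.
Give Client Y 60 to hit its cap of 60 — 65 left.
Give Client H 25 to hit its cap of 25 — 40 left.
Client R has room for 65 but only 40 remain, so it gets 40.
Total = 18×35 + 26×75 + 20×15 + 6×25 + 3×40 + 7×60 + 8×35 = 3850.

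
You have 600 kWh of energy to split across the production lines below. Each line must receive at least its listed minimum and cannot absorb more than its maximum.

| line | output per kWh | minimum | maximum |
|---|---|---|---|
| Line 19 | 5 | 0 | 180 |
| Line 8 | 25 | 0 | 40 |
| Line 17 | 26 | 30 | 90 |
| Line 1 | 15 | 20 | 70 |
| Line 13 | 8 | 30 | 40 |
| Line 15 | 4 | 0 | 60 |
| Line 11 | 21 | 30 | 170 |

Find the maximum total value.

9220

Meeting every minimum uses 0+0+30+20+30+0+30 = 110 kWh, leaving 490.
Order the production lines by output per kWh: Line 17 26 > Line 8 25 > Line 11 21 > Line 1 15 > Line 13 8 > Line 19 5 > Line 15 4.
Line 17 takes 60 more to reach its cap of 90 — 430 left.
Line 8: +40 to 40 (cap) — 390 left.
Give Line 11 140 more to hit its cap of 170 — 250 left.
Line 1 takes 50 more to reach its cap of 70 — 200 left.
Give Line 13 10 more to hit its cap of 40 — 190 left.
Line 19 takes 180 more to reach its cap of 180 — 10 left.
Line 15 has room for 60 more but only 10 remain, so it gets 10.
Total = 5×180 + 25×40 + 26×90 + 15×70 + 8×40 + 4×10 + 21×170 = 9220.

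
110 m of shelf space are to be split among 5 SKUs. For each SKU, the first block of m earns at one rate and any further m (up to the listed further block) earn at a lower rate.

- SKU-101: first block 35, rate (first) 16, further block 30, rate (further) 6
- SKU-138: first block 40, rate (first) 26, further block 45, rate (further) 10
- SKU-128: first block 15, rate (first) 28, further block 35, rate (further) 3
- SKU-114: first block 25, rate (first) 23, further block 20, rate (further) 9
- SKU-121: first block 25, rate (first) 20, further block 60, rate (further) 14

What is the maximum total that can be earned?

Order all 10 blocks by rate: SKU-128/T1 28 > SKU-138/T1 26 > SKU-114/T1 23 > SKU-121/T1 20 > SKU-101/T1 16 > SKU-121/T2 14 > SKU-138/T2 10 > SKU-114/T2 9 > SKU-101/T2 6 > SKU-128/T2 3.
SKU-128/T1 (28): +15 → 95 left.
SKU-138 T1 at 26: fill all 40 → 55 left.
SKU-114 T1 at 23: fill all 25 → 30 left.
SKU-121/T1 (20): +25 → 5 left.
SKU-101 T1 at 16: only 5 left, fill 5.
Total = 28×15 + 26×40 + 23×25 + 20×25 + 16×5 = 2615.

2615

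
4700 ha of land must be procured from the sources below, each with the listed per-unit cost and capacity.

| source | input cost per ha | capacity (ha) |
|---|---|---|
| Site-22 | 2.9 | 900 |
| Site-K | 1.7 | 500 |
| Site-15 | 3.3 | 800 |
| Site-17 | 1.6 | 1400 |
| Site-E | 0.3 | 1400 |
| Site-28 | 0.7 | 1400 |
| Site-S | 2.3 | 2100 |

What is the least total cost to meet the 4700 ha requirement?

Cheapest first:
Take 1400 from Site-E at 0.3 — need 3300 more.
Site-28 at 0.7: take all 1400 ha — 1900 still needed.
Site-17 at 1.6: take all 1400 ha — 500 still needed.
Site-K at 1.7: take all 500 ha — 0 still needed.
Site-S, Site-22, Site-15: unused.
Cost = 1400×0.3 + 1400×0.7 + 1400×1.6 + 500×1.7 = 4490.

4490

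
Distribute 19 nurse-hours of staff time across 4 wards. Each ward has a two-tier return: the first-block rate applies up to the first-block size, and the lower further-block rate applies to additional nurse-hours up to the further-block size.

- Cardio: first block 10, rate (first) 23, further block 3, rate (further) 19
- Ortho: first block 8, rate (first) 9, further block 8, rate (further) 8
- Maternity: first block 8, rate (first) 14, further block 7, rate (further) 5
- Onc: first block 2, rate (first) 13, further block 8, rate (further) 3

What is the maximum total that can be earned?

Rank every tier by rate: Cardio/tier1 23 > Cardio/tier2 19 > Maternity/tier1 14 > Onc/tier1 13 > Ortho/tier1 9 > Ortho/tier2 8 > Maternity/tier2 5 > Onc/tier2 3.
Cardio tier1 at 23: fill all 10 ; 9 left.
Cardio tier2 at 19: fill all 3 ; 6 left.
6 remain; put them into Maternity tier1 at 14.
Total = 23×10 + 19×3 + 14×6 = 371.

371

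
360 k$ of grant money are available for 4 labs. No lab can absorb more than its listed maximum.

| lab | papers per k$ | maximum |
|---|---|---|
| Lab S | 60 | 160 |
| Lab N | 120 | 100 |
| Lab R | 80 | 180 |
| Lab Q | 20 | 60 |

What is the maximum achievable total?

Rank by papers per k$: Lab N 120 > Lab R 80 > Lab S 60 > Lab Q 20.
Give Lab N 100 to hit its cap of 100 → 260 left.
Give Lab R 180 to hit its cap of 180 → 80 left.
Only 80 left; Lab S takes them to reach 80.
Total = 60×80 + 120×100 + 80×180 = 31200.

31200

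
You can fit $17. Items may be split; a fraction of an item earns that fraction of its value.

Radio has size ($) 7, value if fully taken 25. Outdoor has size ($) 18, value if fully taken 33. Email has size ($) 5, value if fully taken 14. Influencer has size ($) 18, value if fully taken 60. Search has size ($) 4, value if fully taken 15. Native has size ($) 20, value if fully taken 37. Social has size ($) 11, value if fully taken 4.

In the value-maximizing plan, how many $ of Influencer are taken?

6

Best value per unit of size first: Search 15/4≈3.75, Radio 25/7≈3.57, Influencer 60/18≈3.33, Email 14/5≈2.8, Native 37/20≈1.85, Outdoor 33/18≈1.83, Social 4/11≈0.364.
Search: take in full, 4 $ for value 15 — 13 left.
Take all of Radio (7 $, value 25) — 6 $ left.
6 $ left: a 6/18 share of Influencer gives 60×6/18 = 20.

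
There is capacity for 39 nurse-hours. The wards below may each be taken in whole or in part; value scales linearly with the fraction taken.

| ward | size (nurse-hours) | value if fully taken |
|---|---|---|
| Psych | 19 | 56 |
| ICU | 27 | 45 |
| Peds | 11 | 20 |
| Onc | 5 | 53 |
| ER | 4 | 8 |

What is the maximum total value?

137

Rank by value-to-size ratio: Onc 53/5≈10.6, Psych 56/19≈2.95, ER 8/4≈2, Peds 20/11≈1.82, ICU 45/27≈1.67.
All 5 nurse-hours of Onc fit (value 53) ; 34 remain.
Take all of Psych (19 nurse-hours, value 56) ; 15 nurse-hours left.
All 4 nurse-hours of ER fit (value 8) ; 11 remain.
Take all of Peds (11 nurse-hours, value 20) ; 0 nurse-hours left.
Total value = 137.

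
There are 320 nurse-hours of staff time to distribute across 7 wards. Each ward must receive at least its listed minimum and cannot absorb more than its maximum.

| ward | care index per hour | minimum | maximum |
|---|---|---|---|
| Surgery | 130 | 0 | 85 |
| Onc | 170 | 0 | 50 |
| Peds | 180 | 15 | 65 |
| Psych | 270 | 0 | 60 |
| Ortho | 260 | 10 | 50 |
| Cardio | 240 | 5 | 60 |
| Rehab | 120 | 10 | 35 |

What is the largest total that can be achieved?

68250

Meeting every minimum uses 0+0+15+0+10+5+10 = 40 nurse-hours, leaving 280.
Highest care index per hour first: Psych 270 > Ortho 260 > Cardio 240 > Peds 180 > Onc 170 > Surgery 130 > Rehab 120.
Psych takes 60 more to reach its cap of 60 ; 220 left.
Give Ortho 40 more to hit its cap of 50 ; 180 left.
Give Cardio 55 more to hit its cap of 60 ; 125 left.
Peds: +50 to 65 (cap) ; 75 left.
Onc: +50 to 50 (cap) ; 25 left.
Surgery: +25 (room for 85) → 25. Pool exhausted.
Total = 130×25 + 170×50 + 180×65 + 270×60 + 260×50 + 240×60 + 120×10 = 68250.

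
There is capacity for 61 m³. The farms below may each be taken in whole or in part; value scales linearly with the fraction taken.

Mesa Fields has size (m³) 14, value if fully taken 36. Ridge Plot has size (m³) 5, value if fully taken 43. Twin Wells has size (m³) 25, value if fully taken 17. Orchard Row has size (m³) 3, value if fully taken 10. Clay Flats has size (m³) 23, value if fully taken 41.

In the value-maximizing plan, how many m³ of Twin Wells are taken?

16

Best value per unit of size first: Ridge Plot 43/5≈8.6, Orchard Row 10/3≈3.33, Mesa Fields 36/14≈2.57, Clay Flats 41/23≈1.78, Twin Wells 17/25≈0.68.
Ridge Plot: take in full, 5 m³ for value 43 ; 56 left.
All 3 m³ of Orchard Row fit (value 10) ; 53 remain.
Mesa Fields: take in full, 14 m³ for value 36 ; 39 left.
All 23 m³ of Clay Flats fit (value 41) ; 16 remain.
Only 16 m³ remain; take 16/25 of Twin Wells for value 17×16/25 = 10.88.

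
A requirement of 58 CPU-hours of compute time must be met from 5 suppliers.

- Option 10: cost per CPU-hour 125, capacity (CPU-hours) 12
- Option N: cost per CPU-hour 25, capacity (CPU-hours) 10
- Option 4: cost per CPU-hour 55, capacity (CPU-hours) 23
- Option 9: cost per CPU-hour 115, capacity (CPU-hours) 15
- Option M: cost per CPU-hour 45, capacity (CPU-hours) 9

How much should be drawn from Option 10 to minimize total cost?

Cheapest first:
Option N at 25: take all 10 CPU-hours ; 48 still needed.
Option M at 45: take all 9 CPU-hours ; 39 still needed.
Option 4 at 55: take all 23 CPU-hours ; 16 still needed.
Option 9 at 115: take all 15 CPU-hours ; 1 still needed.
Option 10 at 125: take 1 of its 12 ; requirement met.

1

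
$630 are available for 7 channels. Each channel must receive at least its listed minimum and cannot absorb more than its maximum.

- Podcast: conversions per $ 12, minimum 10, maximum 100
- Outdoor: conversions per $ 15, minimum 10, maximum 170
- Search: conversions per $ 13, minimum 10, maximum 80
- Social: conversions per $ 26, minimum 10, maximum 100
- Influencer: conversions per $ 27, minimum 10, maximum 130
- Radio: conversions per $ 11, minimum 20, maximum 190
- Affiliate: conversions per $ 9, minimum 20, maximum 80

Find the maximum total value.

Meeting every minimum uses 10+10+10+10+10+20+20 = 90 $, leaving 540.
Rank by conversions per $: Influencer 27 > Social 26 > Outdoor 15 > Search 13 > Podcast 12 > Radio 11 > Affiliate 9.
Give Influencer 120 more to hit its cap of 130 ; 420 left.
Social: +90 to 100 (cap) ; 330 left.
Outdoor takes 160 more to reach its cap of 170 ; 170 left.
Search: +70 to 80 (cap) ; 100 left.
Give Podcast 90 more to hit its cap of 100 ; 10 left.
Only 10 left; Radio takes them to reach 30.
Total = 12×100 + 15×170 + 13×80 + 26×100 + 27×130 + 11×30 + 9×20 = 11410.

11410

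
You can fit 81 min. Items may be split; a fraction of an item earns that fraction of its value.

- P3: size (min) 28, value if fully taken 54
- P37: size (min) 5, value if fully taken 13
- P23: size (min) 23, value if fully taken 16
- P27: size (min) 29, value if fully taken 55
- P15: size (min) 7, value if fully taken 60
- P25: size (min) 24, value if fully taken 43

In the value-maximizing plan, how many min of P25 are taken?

12

Rank by value-to-size ratio: P15 60/7≈8.57, P37 13/5≈2.6, P3 54/28≈1.93, P27 55/29≈1.9, P25 43/24≈1.79, P23 16/23≈0.696.
All 7 min of P15 fit (value 60) ; 74 remain.
P37: take in full, 5 min for value 13 ; 69 left.
P3: take in full, 28 min for value 54 ; 41 left.
P27: take in full, 29 min for value 55 ; 12 left.
Only 12 min remain; take 12/24 of P25 for value 43×12/24 = 21.5.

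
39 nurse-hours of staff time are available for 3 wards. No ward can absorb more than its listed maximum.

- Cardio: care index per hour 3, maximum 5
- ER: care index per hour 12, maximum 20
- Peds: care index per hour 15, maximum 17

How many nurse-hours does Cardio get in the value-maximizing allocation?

Rank by care index per hour: Peds 15 > ER 12 > Cardio 3.
Peds takes 17 to reach its cap of 17 ; 22 left.
ER takes 20 to reach its cap of 20 ; 2 left.
Cardio has room for 5 but only 2 remain, so it gets 2.

2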